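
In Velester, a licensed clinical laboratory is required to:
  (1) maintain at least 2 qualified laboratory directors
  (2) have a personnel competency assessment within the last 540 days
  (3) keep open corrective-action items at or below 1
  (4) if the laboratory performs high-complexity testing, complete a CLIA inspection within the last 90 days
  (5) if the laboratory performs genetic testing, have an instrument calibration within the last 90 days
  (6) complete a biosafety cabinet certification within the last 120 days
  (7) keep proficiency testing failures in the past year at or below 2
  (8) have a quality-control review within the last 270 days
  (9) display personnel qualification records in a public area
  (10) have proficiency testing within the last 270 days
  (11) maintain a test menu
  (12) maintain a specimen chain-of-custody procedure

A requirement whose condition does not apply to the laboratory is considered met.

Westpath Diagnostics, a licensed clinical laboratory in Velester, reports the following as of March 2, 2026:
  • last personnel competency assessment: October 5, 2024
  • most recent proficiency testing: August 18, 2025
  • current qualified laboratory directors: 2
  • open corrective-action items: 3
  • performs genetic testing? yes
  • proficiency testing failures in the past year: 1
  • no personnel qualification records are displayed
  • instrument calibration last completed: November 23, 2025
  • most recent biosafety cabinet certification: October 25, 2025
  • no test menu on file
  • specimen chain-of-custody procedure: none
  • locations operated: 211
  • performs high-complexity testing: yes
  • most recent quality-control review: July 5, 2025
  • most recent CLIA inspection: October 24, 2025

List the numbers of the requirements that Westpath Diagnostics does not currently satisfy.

1. qualified laboratory directors 2 ≥ 2 → met
2. personnel competency assessment 513 days ago vs limit 540 → met
3. open corrective-action items 3 > 1 → not met
4. condition 'performs high-complexity testing' holds; CLIA inspection 129 days ago vs limit 90 → not met
5. condition 'performs genetic testing' holds; instrument calibration 99 days ago vs limit 90 → not met
6. biosafety cabinet certification 128 days ago vs limit 120 → not met
7. proficiency testing failures in the past year 1 ≤ 2 → met
8. quality-control review 240 days ago vs limit 270 → met
9. personnel qualification records absent → not met
10. proficiency testing 196 days ago vs limit 270 → met
11. test menu absent → not met
12. specimen chain-of-custody procedure absent → not met
Not met: 3, 4, 5, 6, 9, 11, 12

3, 4, 5, 6, 9, 11, 12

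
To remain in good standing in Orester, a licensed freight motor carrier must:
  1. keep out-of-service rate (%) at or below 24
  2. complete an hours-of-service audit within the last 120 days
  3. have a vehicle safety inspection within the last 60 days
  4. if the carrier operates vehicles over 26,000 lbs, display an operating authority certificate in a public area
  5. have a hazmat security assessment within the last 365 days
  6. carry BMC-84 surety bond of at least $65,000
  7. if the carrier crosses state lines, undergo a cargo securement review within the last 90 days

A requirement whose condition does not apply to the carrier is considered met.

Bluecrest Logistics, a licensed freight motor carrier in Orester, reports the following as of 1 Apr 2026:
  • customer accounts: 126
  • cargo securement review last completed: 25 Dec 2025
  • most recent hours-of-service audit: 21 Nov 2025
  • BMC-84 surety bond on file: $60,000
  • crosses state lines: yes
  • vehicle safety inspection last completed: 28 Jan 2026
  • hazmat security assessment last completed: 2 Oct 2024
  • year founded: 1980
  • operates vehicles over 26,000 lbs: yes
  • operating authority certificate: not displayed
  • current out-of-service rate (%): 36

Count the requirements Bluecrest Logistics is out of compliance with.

7

1. out-of-service rate (%) 36 > 24 → not met
2. hours-of-service audit 131 days ago vs limit 120 → not met
3. vehicle safety inspection 63 days ago vs limit 60 → not met
4. condition 'operates vehicles over 26,000 lbs' holds; operating authority certificate absent → not met
5. hazmat security assessment 546 days ago vs limit 365 → not met
6. BMC-84 surety bond $60,000 < $65,000 → not met
7. condition 'crosses state lines' holds; cargo securement review 97 days ago vs limit 90 → not met
Not met: 7 of 7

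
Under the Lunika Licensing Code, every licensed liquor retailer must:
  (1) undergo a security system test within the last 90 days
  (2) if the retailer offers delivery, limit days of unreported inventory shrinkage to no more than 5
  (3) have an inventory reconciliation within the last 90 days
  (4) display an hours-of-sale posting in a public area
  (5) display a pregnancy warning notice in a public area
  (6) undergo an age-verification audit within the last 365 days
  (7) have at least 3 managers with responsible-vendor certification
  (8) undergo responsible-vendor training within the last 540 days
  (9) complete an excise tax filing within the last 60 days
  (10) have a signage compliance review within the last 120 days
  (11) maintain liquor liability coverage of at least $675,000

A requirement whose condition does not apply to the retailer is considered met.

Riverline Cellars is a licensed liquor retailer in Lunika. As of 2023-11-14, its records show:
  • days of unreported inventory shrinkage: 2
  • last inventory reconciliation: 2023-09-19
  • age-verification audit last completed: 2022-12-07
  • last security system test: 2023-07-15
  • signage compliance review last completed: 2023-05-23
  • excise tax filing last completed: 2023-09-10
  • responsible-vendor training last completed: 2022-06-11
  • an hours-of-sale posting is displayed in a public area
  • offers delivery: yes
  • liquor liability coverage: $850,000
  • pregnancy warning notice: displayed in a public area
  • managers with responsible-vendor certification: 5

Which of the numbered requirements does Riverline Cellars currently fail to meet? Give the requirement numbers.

1, 9, 10

1. security system test 122 days ago vs limit 90 → not met
2. condition 'offers delivery' holds; days of unreported inventory shrinkage 2 ≤ 5 → met
3. inventory reconciliation 56 days ago vs limit 90 → met
4. hours-of-sale posting present → met
5. pregnancy warning notice present → met
6. age-verification audit 342 days ago vs limit 365 → met
7. managers with responsible-vendor certification 5 ≥ 3 → met
8. responsible-vendor training 521 days ago vs limit 540 → met
9. excise tax filing 65 days ago vs limit 60 → not met
10. signage compliance review 175 days ago vs limit 120 → not met
11. liquor liability coverage $850,000 ≥ $675,000 → met
Not met: 1, 9, 10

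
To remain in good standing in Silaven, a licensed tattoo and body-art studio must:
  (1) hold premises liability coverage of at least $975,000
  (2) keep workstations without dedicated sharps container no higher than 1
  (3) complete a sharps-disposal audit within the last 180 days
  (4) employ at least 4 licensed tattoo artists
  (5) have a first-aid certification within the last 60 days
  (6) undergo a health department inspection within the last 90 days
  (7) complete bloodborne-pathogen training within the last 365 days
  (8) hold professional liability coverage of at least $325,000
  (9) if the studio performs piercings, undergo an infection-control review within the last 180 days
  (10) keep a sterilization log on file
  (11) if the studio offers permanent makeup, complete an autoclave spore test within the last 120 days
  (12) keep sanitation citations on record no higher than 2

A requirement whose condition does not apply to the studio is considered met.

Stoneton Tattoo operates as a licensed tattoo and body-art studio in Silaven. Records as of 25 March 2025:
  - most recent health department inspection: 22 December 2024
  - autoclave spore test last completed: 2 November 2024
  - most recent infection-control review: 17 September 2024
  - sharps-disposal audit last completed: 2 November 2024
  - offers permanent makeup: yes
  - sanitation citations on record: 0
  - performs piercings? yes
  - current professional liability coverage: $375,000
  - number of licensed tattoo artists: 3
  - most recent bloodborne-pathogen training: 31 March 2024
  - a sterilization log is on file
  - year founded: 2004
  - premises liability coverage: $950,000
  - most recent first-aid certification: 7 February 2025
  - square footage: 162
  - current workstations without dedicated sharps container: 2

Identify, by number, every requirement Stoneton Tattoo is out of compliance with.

1, 2, 4, 6, 9, 11

1. premises liability coverage $950,000 < $975,000 → not met
2. workstations without dedicated sharps container 2 > 1 → not met
3. sharps-disposal audit 143 days ago vs limit 180 → met
4. licensed tattoo artists 3 < 4 → not met
5. first-aid certification 46 days ago vs limit 60 → met
6. health department inspection 93 days ago vs limit 90 → not met
7. bloodborne-pathogen training 359 days ago vs limit 365 → met
8. professional liability coverage $375,000 ≥ $325,000 → met
9. condition 'performs piercings' holds; infection-control review 189 days ago vs limit 180 → not met
10. sterilization log present → met
11. condition 'offers permanent makeup' holds; autoclave spore test 143 days ago vs limit 120 → not met
12. sanitation citations on record 0 ≤ 2 → met
Not met: 1, 2, 4, 6, 9, 11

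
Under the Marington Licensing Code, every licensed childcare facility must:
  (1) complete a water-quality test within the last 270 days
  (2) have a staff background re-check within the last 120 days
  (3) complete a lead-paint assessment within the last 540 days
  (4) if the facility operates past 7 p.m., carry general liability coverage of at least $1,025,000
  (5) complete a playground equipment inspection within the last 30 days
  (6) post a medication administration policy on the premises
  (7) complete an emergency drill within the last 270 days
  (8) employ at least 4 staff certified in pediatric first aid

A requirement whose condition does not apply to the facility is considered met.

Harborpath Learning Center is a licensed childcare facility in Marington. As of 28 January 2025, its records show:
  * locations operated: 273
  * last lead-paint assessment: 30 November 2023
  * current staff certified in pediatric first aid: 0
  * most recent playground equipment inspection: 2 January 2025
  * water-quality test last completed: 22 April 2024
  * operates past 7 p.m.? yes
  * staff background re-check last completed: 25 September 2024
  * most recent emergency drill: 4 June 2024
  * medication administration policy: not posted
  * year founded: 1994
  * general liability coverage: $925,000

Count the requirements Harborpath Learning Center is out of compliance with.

1. water-quality test 281 days ago vs limit 270 → not met
2. staff background re-check 125 days ago vs limit 120 → not met
3. lead-paint assessment 425 days ago vs limit 540 → met
4. condition 'operates past 7 p.m.' holds; general liability coverage $925,000 < $1,025,000 → not met
5. playground equipment inspection 26 days ago vs limit 30 → met
6. medication administration policy absent → not met
7. emergency drill 238 days ago vs limit 270 → met
8. staff certified in pediatric first aid 0 < 4 → not met
Not met: 5 of 8

5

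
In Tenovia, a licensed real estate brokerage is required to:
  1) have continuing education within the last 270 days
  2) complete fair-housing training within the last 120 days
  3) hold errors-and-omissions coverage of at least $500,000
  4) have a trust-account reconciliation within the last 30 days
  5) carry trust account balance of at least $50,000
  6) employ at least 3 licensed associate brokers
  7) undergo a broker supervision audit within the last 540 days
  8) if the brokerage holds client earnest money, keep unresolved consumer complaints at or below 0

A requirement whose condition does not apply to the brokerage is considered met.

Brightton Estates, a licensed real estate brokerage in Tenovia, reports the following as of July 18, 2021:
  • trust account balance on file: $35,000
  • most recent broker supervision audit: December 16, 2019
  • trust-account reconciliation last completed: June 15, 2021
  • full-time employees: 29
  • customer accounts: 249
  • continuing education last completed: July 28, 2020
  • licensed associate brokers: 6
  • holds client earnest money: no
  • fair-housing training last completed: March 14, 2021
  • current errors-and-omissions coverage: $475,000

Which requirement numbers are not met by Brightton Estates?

1, 2, 3, 4, 5, 7

1. continuing education 355 days ago vs limit 270 → not met
2. fair-housing training 126 days ago vs limit 120 → not met
3. errors-and-omissions coverage $475,000 < $500,000 → not met
4. trust-account reconciliation 33 days ago vs limit 30 → not met
5. trust account balance $35,000 < $50,000 → not met
6. licensed associate brokers 6 ≥ 3 → met
7. broker supervision audit 580 days ago vs limit 540 → not met
8. condition 'holds client earnest money' does not hold → requirement n/a → met
Not met: 1, 2, 3, 4, 5, 7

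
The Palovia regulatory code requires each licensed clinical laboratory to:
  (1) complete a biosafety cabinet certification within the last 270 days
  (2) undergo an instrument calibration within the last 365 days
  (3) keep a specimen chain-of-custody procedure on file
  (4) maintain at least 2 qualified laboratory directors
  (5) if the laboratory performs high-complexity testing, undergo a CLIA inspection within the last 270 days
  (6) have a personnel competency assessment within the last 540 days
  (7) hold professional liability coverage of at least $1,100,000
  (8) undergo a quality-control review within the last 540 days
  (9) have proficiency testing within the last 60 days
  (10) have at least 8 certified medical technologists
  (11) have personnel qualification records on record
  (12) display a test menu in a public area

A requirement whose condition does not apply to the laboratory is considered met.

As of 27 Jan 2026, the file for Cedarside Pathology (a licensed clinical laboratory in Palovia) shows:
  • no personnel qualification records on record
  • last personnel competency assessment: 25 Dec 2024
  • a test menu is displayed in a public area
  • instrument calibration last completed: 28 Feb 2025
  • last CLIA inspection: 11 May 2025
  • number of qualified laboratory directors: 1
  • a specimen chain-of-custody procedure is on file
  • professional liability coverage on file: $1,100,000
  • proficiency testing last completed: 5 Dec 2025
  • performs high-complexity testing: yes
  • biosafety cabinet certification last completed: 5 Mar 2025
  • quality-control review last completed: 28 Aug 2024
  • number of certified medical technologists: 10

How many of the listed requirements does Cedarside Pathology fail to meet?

3

1. biosafety cabinet certification 328 days ago vs limit 270 → not met
2. instrument calibration 333 days ago vs limit 365 → met
3. specimen chain-of-custody procedure present → met
4. qualified laboratory directors 1 < 2 → not met
5. condition 'performs high-complexity testing' holds; CLIA inspection 261 days ago vs limit 270 → met
6. personnel competency assessment 398 days ago vs limit 540 → met
7. professional liability coverage $1,100,000 ≥ $1,100,000 → met
8. quality-control review 517 days ago vs limit 540 → met
9. proficiency testing 53 days ago vs limit 60 → met
10. certified medical technologists 10 ≥ 8 → met
11. personnel qualification records absent → not met
12. test menu present → met
Not met: 3 of 12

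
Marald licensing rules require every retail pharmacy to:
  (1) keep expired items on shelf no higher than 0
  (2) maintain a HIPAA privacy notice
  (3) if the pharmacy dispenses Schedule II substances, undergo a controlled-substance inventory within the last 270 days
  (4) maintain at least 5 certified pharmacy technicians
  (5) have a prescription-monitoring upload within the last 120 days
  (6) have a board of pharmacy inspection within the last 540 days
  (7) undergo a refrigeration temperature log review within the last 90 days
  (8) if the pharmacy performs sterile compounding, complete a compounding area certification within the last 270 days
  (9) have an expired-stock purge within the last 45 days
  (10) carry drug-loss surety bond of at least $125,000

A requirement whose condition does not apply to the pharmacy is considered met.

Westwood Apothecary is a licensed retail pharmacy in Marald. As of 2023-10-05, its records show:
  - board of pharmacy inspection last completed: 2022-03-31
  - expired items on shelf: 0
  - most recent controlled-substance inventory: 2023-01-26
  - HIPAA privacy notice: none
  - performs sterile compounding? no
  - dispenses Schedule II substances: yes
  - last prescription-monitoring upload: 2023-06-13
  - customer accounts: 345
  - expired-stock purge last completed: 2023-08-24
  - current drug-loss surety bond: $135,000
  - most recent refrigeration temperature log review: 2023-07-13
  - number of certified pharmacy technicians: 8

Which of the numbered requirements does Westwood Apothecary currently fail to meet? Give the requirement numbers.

1. expired items on shelf 0 ≤ 0 → met
2. HIPAA privacy notice absent → not met
3. condition 'dispenses Schedule II substances' holds; controlled-substance inventory 252 days ago vs limit 270 → met
4. certified pharmacy technicians 8 ≥ 5 → met
5. prescription-monitoring upload 114 days ago vs limit 120 → met
6. board of pharmacy inspection 553 days ago vs limit 540 → not met
7. refrigeration temperature log review 84 days ago vs limit 90 → met
8. condition 'performs sterile compounding' does not hold → requirement n/a → met
9. expired-stock purge 42 days ago vs limit 45 → met
10. drug-loss surety bond $135,000 ≥ $125,000 → met
Not met: 2, 6

2, 6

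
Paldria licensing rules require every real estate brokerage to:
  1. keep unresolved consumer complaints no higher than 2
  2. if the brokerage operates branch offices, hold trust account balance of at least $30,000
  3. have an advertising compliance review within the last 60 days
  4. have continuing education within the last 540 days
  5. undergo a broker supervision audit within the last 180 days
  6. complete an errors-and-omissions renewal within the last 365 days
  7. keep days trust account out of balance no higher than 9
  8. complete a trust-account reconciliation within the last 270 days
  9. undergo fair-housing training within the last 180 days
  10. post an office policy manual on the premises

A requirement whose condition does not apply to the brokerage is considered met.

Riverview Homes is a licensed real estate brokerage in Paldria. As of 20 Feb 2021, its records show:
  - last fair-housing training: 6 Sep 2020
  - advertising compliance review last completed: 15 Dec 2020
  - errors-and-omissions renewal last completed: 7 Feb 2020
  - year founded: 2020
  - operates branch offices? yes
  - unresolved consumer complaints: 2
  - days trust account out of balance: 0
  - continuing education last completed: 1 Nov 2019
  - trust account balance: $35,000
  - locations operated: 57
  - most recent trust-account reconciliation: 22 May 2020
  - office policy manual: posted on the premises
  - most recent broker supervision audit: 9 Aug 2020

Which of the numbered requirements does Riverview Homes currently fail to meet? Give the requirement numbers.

3, 5, 6, 8

1. unresolved consumer complaints 2 ≤ 2 → met
2. condition 'operates branch offices' holds; trust account balance $35,000 ≥ $30,000 → met
3. advertising compliance review 67 days ago vs limit 60 → not met
4. continuing education 477 days ago vs limit 540 → met
5. broker supervision audit 195 days ago vs limit 180 → not met
6. errors-and-omissions renewal 379 days ago vs limit 365 → not met
7. days trust account out of balance 0 ≤ 9 → met
8. trust-account reconciliation 274 days ago vs limit 270 → not met
9. fair-housing training 167 days ago vs limit 180 → met
10. office policy manual present → met
Not met: 3, 5, 6, 8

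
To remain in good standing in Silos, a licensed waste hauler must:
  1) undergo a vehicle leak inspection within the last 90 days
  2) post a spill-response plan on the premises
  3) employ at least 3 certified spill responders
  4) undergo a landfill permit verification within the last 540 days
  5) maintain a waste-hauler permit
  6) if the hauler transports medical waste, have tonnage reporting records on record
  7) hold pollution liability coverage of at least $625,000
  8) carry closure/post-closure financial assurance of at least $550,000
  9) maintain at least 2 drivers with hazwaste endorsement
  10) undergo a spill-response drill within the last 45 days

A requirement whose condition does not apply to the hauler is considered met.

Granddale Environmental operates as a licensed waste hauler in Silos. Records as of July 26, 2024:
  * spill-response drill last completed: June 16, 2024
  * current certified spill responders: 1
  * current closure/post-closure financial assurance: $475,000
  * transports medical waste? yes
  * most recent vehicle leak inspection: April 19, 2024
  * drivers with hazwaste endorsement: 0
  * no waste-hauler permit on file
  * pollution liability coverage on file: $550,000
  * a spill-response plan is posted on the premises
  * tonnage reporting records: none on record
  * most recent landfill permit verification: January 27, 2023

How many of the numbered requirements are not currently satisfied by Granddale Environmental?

1. vehicle leak inspection 98 days ago vs limit 90 → not met
2. spill-response plan present → met
3. certified spill responders 1 < 3 → not met
4. landfill permit verification 546 days ago vs limit 540 → not met
5. waste-hauler permit absent → not met
6. condition 'transports medical waste' holds; tonnage reporting records absent → not met
7. pollution liability coverage $550,000 < $625,000 → not met
8. closure/post-closure financial assurance $475,000 < $550,000 → not met
9. drivers with hazwaste endorsement 0 < 2 → not met
10. spill-response drill 40 days ago vs limit 45 → met
Not met: 8 of 10

8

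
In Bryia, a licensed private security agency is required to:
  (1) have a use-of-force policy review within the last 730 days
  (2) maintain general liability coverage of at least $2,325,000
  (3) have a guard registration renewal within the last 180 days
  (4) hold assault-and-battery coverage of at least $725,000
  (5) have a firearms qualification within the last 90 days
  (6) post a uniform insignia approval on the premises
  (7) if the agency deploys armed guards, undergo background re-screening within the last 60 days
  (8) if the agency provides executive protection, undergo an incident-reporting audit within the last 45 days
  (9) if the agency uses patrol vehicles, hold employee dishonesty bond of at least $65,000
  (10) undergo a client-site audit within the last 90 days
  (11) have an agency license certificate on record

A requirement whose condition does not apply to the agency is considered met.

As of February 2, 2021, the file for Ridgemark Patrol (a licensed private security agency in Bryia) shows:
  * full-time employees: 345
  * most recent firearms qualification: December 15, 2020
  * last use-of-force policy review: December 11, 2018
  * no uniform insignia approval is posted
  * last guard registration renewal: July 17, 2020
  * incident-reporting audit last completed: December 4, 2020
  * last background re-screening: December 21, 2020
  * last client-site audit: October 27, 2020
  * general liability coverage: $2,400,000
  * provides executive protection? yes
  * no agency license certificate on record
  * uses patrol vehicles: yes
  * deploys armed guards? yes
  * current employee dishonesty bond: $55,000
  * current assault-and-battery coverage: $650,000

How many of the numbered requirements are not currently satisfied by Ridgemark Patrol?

8

1. use-of-force policy review 784 days ago vs limit 730 → not met
2. general liability coverage $2,400,000 ≥ $2,325,000 → met
3. guard registration renewal 200 days ago vs limit 180 → not met
4. assault-and-battery coverage $650,000 < $725,000 → not met
5. firearms qualification 49 days ago vs limit 90 → met
6. uniform insignia approval absent → not met
7. condition 'deploys armed guards' holds; background re-screening 43 days ago vs limit 60 → met
8. condition 'provides executive protection' holds; incident-reporting audit 60 days ago vs limit 45 → not met
9. condition 'uses patrol vehicles' holds; employee dishonesty bond $55,000 < $65,000 → not met
10. client-site audit 98 days ago vs limit 90 → not met
11. agency license certificate absent → not met
Not met: 8 of 11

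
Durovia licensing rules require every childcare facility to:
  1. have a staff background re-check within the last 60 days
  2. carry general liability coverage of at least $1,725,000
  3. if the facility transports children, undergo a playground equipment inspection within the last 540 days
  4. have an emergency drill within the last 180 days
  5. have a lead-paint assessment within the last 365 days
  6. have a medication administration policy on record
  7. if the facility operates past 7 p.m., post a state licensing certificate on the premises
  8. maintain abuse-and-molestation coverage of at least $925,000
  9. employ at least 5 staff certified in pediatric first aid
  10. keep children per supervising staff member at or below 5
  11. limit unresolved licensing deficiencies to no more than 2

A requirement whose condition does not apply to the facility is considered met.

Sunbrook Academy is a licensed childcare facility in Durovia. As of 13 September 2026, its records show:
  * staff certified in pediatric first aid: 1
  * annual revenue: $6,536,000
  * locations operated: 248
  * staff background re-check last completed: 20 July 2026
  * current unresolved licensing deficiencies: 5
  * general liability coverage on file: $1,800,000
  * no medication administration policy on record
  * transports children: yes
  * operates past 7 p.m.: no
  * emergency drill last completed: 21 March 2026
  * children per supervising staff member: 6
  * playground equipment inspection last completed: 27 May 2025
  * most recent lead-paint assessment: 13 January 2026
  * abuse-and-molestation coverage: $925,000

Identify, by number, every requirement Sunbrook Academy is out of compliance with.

6, 9, 10, 11

1. staff background re-check 55 days ago vs limit 60 → met
2. general liability coverage $1,800,000 ≥ $1,725,000 → met
3. condition 'transports children' holds; playground equipment inspection 474 days ago vs limit 540 → met
4. emergency drill 176 days ago vs limit 180 → met
5. lead-paint assessment 243 days ago vs limit 365 → met
6. medication administration policy absent → not met
7. condition 'operates past 7 p.m.' does not hold → requirement n/a → met
8. abuse-and-molestation coverage $925,000 ≥ $925,000 → met
9. staff certified in pediatric first aid 1 < 5 → not met
10. children per supervising staff member 6 > 5 → not met
11. unresolved licensing deficiencies 5 > 2 → not met
Not met: 6, 9, 10, 11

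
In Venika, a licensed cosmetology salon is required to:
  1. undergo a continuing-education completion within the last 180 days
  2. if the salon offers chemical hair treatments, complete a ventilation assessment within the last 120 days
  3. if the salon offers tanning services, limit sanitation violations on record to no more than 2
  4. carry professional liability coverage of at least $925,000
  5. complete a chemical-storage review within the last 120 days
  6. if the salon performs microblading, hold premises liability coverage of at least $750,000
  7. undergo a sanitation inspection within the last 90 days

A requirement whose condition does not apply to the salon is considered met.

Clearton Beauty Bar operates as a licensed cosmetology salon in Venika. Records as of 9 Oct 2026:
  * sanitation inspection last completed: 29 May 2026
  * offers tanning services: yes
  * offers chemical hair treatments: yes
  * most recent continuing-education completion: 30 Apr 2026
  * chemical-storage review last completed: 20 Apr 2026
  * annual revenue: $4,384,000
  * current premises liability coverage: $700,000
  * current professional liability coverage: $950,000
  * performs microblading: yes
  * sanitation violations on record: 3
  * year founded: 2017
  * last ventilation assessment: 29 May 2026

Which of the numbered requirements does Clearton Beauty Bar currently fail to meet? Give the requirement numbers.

1. continuing-education completion 162 days ago vs limit 180 → met
2. condition 'offers chemical hair treatments' holds; ventilation assessment 133 days ago vs limit 120 → not met
3. condition 'offers tanning services' holds; sanitation violations on record 3 > 2 → not met
4. professional liability coverage $950,000 ≥ $925,000 → met
5. chemical-storage review 172 days ago vs limit 120 → not met
6. condition 'performs microblading' holds; premises liability coverage $700,000 < $750,000 → not met
7. sanitation inspection 133 days ago vs limit 90 → not met
Not met: 2, 3, 5, 6, 7

2, 3, 5, 6, 7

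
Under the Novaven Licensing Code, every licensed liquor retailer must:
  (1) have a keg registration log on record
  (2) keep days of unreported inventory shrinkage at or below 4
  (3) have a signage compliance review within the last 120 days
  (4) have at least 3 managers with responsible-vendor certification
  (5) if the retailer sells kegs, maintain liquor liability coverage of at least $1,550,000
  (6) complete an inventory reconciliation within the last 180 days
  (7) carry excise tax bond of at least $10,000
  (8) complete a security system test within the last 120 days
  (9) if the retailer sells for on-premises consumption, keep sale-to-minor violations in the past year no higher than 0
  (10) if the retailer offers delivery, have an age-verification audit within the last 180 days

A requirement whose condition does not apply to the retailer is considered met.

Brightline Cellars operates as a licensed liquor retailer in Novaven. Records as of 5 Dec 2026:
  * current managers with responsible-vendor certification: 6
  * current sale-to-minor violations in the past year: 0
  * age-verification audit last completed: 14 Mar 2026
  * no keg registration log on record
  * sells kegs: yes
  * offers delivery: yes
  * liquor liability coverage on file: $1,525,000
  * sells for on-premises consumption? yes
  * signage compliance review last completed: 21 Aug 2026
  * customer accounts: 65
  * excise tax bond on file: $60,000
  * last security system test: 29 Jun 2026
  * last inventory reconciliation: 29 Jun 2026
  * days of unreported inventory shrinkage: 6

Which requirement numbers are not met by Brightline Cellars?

1. keg registration log absent → not met
2. days of unreported inventory shrinkage 6 > 4 → not met
3. signage compliance review 106 days ago vs limit 120 → met
4. managers with responsible-vendor certification 6 ≥ 3 → met
5. condition 'sells kegs' holds; liquor liability coverage $1,525,000 < $1,550,000 → not met
6. inventory reconciliation 159 days ago vs limit 180 → met
7. excise tax bond $60,000 ≥ $10,000 → met
8. security system test 159 days ago vs limit 120 → not met
9. condition 'sells for on-premises consumption' holds; sale-to-minor violations in the past year 0 ≤ 0 → met
10. condition 'offers delivery' holds; age-verification audit 266 days ago vs limit 180 → not met
Not met: 1, 2, 5, 8, 10

1, 2, 5, 8, 10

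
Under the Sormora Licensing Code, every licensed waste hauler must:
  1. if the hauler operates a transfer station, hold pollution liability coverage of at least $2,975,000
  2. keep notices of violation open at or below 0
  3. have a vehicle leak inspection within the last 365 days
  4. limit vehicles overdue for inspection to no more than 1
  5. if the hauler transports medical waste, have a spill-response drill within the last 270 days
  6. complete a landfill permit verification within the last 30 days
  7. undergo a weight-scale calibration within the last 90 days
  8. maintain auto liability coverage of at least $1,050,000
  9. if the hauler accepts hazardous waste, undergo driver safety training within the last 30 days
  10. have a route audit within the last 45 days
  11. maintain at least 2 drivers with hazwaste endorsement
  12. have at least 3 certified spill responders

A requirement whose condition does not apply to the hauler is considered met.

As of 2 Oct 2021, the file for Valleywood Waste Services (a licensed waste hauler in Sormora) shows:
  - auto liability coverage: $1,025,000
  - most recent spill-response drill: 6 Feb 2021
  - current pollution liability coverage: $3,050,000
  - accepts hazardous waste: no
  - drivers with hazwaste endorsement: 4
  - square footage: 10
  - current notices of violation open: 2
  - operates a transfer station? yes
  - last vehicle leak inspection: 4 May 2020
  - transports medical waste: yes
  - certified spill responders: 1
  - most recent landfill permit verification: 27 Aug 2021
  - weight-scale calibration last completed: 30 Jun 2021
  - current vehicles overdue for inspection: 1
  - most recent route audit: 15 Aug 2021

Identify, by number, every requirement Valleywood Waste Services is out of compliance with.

2, 3, 6, 7, 8, 10, 12

1. condition 'operates a transfer station' holds; pollution liability coverage $3,050,000 ≥ $2,975,000 → met
2. notices of violation open 2 > 0 → not met
3. vehicle leak inspection 516 days ago vs limit 365 → not met
4. vehicles overdue for inspection 1 ≤ 1 → met
5. condition 'transports medical waste' holds; spill-response drill 238 days ago vs limit 270 → met
6. landfill permit verification 36 days ago vs limit 30 → not met
7. weight-scale calibration 94 days ago vs limit 90 → not met
8. auto liability coverage $1,025,000 < $1,050,000 → not met
9. condition 'accepts hazardous waste' does not hold → requirement n/a → met
10. route audit 48 days ago vs limit 45 → not met
11. drivers with hazwaste endorsement 4 ≥ 2 → met
12. certified spill responders 1 < 3 → not met
Not met: 2, 3, 6, 7, 8, 10, 12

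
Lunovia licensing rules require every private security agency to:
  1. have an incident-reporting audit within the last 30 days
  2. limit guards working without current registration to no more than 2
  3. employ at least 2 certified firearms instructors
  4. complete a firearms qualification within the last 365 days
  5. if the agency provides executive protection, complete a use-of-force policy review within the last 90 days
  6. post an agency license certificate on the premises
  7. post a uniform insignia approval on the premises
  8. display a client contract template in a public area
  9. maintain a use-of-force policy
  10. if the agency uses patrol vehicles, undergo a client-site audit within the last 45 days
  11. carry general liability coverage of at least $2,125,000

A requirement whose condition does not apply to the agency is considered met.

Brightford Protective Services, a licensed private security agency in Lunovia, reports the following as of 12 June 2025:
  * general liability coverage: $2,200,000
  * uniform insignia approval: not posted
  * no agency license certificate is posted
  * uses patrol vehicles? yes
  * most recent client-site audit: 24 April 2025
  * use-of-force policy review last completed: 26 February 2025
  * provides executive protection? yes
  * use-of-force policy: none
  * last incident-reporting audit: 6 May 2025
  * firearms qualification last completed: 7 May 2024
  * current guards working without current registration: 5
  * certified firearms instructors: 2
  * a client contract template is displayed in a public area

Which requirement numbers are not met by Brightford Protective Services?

1. incident-reporting audit 37 days ago vs limit 30 → not met
2. guards working without current registration 5 > 2 → not met
3. certified firearms instructors 2 ≥ 2 → met
4. firearms qualification 401 days ago vs limit 365 → not met
5. condition 'provides executive protection' holds; use-of-force policy review 106 days ago vs limit 90 → not met
6. agency license certificate absent → not met
7. uniform insignia approval absent → not met
8. client contract template present → met
9. use-of-force policy absent → not met
10. condition 'uses patrol vehicles' holds; client-site audit 49 days ago vs limit 45 → not met
11. general liability coverage $2,200,000 ≥ $2,125,000 → met
Not met: 1, 2, 4, 5, 6, 7, 9, 10

1, 2, 4, 5, 6, 7, 9, 10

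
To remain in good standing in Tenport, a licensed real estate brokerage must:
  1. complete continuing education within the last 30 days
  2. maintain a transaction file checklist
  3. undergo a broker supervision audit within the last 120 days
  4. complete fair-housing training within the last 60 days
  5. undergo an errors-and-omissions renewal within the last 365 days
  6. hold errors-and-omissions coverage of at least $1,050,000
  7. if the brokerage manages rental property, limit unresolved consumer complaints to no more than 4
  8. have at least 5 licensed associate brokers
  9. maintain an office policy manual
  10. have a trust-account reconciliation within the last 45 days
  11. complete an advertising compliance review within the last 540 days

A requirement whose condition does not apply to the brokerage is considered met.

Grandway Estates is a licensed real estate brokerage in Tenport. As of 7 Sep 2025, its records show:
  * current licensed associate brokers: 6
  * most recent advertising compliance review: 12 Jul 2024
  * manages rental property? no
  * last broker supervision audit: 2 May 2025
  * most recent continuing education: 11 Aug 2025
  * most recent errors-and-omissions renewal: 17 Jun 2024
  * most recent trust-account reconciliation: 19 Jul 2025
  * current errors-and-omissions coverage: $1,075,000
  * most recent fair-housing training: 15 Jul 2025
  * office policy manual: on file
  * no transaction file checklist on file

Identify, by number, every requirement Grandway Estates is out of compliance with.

2, 3, 5, 10

1. continuing education 27 days ago vs limit 30 → met
2. transaction file checklist absent → not met
3. broker supervision audit 128 days ago vs limit 120 → not met
4. fair-housing training 54 days ago vs limit 60 → met
5. errors-and-omissions renewal 447 days ago vs limit 365 → not met
6. errors-and-omissions coverage $1,075,000 ≥ $1,050,000 → met
7. condition 'manages rental property' does not hold → requirement n/a → met
8. licensed associate brokers 6 ≥ 5 → met
9. office policy manual present → met
10. trust-account reconciliation 50 days ago vs limit 45 → not met
11. advertising compliance review 422 days ago vs limit 540 → met
Not met: 2, 3, 5, 10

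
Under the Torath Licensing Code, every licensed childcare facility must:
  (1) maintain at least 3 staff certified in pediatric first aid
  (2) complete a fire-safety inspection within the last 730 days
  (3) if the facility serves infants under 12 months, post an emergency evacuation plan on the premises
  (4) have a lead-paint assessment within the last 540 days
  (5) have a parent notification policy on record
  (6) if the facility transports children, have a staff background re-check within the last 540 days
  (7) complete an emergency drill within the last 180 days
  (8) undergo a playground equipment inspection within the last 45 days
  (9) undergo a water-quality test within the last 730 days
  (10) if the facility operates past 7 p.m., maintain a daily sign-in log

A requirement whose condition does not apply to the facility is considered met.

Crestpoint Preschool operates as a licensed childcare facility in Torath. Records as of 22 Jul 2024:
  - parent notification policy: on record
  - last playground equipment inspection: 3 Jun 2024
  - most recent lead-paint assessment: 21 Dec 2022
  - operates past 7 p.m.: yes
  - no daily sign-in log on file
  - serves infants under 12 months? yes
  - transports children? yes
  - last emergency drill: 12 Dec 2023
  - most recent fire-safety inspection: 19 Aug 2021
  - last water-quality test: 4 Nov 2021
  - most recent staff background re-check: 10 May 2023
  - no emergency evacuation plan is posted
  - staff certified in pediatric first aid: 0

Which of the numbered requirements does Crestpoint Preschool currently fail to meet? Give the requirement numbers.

1, 2, 3, 4, 7, 8, 9, 10

1. staff certified in pediatric first aid 0 < 3 → not met
2. fire-safety inspection 1068 days ago vs limit 730 → not met
3. condition 'serves infants under 12 months' holds; emergency evacuation plan absent → not met
4. lead-paint assessment 579 days ago vs limit 540 → not met
5. parent notification policy present → met
6. condition 'transports children' holds; staff background re-check 439 days ago vs limit 540 → met
7. emergency drill 223 days ago vs limit 180 → not met
8. playground equipment inspection 49 days ago vs limit 45 → not met
9. water-quality test 991 days ago vs limit 730 → not met
10. condition 'operates past 7 p.m.' holds; daily sign-in log absent → not met
Not met: 1, 2, 3, 4, 7, 8, 9, 10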